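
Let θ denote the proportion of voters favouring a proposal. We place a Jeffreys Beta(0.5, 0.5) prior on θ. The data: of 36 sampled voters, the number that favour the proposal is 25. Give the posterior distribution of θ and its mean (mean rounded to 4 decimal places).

Posterior: Beta(25.5, 11.5); mean ≈ 0.6892

The binomial likelihood is conjugate to the Beta prior: with 25 successes and 11 failures, the posterior is Beta(0.5+25, 0.5+11) = Beta(25.5, 11.5).
E[θ | data] = 25.5/(25.5+11.5) = 0.6892.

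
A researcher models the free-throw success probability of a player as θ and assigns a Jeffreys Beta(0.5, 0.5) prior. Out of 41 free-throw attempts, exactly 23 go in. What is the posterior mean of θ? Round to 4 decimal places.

Observing 23 successes and 18 failures updates Beta(0.5, 0.5) by adding the success and failure counts to the two shape parameters: α = 0.5+23 = 23.5, β = 0.5+18 = 18.5.
E[θ | data] = 23.5/(23.5+18.5) = 0.5595.

Posterior mean ≈ 0.5595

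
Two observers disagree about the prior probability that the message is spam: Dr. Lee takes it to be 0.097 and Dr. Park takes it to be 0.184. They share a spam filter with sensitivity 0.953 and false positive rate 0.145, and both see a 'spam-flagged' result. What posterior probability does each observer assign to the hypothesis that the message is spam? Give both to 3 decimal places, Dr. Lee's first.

Dr. Lee: 0.414; Dr. Park: 0.597

The likelihood ratio for a 'spam-flagged' result is 0.953/0.145 = 6.5724.
Dr. Lee: prior odds 0.097/0.903 = 0.10742; posterior odds 0.70601; posterior probability 0.414.
Dr. Park: prior odds 0.184/0.816 = 0.22549; posterior odds 1.4820; posterior probability 0.597.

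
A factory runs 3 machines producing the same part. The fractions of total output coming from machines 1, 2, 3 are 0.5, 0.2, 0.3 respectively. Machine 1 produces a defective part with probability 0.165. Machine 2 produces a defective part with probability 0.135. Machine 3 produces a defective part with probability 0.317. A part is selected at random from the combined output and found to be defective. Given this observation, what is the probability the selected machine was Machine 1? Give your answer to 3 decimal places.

P(defective|M1) = 0.165; P(defective|M2) = 0.135; P(defective|M3) = 0.317.
Prior × likelihood for each source: 0.5·0.165=0.08250, 0.2·0.135=0.02700, 0.3·0.317=0.09510. Summing gives P(defective) = 0.20460.
P(Machine 1 | defective) = 0.08250 / 0.20460 = 0.403.

Posterior probability ≈ 0.403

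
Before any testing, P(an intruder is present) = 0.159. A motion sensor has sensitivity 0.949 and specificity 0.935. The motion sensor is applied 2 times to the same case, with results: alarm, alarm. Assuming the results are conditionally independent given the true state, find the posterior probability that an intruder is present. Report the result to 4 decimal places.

Posterior P(H) ≈ 0.9758

With H the event that an intruder is present, the joint likelihood of the observed sequence is P(data|H) = 0.949·0.949 = 0.90060 and P(data|¬H) = 0.065·0.065 = 0.0042250.
Bayes: P(H|data) = 0.159·0.90060 / (0.159·0.90060 + 0.841·0.0042250) = 0.14320/0.14675 = 0.9758.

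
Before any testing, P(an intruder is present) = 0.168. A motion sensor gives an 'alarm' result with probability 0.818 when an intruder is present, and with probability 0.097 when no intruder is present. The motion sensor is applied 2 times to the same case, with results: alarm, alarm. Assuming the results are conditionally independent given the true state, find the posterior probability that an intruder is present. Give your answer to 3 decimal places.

With H the event that an intruder is present, the joint likelihood of the observed sequence is P(data|H) = 0.818·0.818 = 0.66912 and P(data|¬H) = 0.097·0.097 = 0.0094090.
Bayes: P(H|data) = 0.168·0.66912 / (0.168·0.66912 + 0.832·0.0094090) = 0.11241/0.12024 = 0.9349.

Posterior P(H) ≈ 0.935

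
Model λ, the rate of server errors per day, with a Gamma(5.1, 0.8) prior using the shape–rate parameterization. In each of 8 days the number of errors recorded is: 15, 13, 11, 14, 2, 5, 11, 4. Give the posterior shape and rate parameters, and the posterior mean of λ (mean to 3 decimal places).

Total count ∑xᵢ = 75 over n = 8 days.
Gamma is conjugate to the Poisson likelihood: posterior is Gamma(shape = 5.1+75 = 80.1, rate = 0.8+8 = 8.8).
E[λ | data] = 80.1/8.8 = 9.102.

Posterior: Gamma(shape=80.1, rate=8.8); mean ≈ 9.102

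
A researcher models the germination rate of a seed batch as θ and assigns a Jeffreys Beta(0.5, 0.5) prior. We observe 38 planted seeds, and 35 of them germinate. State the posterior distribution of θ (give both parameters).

Observing 35 successes and 3 failures updates Beta(0.5, 0.5) by adding the success and failure counts to the two shape parameters: α = 0.5+35 = 35.5, β = 0.5+3 = 3.5.

Posterior: Beta(35.5, 3.5)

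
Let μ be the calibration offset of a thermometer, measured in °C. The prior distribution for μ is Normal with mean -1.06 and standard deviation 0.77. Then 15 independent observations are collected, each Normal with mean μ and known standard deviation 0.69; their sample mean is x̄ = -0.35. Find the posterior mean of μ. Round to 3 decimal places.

Posterior mean ≈ -0.386

Prior precision 1/τ₀² = 1/0.77² = 1.68663; data precision n/σ² = 15/0.69² = 31.5060.
Posterior precision = 1.68663 + 31.5060 = 33.1926.
Posterior mean = (1.68663·-1.06 + 31.5060·-0.35) / 33.1926 = -0.386.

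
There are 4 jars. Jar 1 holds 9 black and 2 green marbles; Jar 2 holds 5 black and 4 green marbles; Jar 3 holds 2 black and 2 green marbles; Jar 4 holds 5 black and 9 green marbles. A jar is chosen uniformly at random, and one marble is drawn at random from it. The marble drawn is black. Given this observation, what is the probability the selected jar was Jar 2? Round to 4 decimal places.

Tabulate prior·likelihood by source: [1] prior 0.25, lik 0.8182, product 0.2045; [2] prior 0.25, lik 0.5556, product 0.1389; [3] prior 0.25, lik 0.5, product 0.1250; [4] prior 0.25, lik 0.3571, product 0.08929.
Normalizing constant = 0.55772; the posterior for Jar 2 is its product over the sum, 0.1389/0.55772 = 0.2490.

Posterior probability ≈ 0.2490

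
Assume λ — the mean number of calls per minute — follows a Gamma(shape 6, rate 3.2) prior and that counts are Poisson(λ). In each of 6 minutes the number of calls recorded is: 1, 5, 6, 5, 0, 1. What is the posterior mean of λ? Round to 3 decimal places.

Posterior mean ≈ 2.609

Total count ∑xᵢ = 18 over n = 6 minutes.
Gamma is conjugate to the Poisson likelihood: posterior is Gamma(shape = 6+18 = 24, rate = 3.2+6 = 9.2).
Posterior mean = shape/rate = 24/9.2 = 2.609.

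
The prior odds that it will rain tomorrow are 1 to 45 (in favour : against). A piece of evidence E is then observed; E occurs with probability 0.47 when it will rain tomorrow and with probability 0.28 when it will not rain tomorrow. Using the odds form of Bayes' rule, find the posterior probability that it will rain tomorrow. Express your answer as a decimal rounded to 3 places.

Posterior probability ≈ 0.036

Prior odds = 1/45 = 0.022222. In log-odds, ln(0.022222) = -3.8067.
Add log likelihood ratio: ln(1.6786) = 0.51794.
Posterior log-odds = -3.2887, so posterior odds = exp(-3.2887) = 0.037302. Converting, P(H|E) = 0.037302/1.0373 = 0.036.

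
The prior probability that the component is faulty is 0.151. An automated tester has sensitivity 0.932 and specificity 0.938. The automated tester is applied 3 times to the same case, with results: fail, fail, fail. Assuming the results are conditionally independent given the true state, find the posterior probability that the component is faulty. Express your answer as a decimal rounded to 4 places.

Let H be the event that the component is faulty; start with P(H) = 0.151. P('fail'|H) = 0.932, P('fail'|¬H) = 0.062.
Update on result 1 ('fail'): P(H) ← 0.932·0.1510 / (0.932·0.1510 + 0.062·0.8490) = 0.14073/0.19337 = 0.7278.
Update on result 2 ('fail'): P(H) ← 0.932·0.7278 / (0.932·0.7278 + 0.062·0.2722) = 0.67830/0.69517 = 0.9757.
Update on result 3 ('fail'): P(H) ← 0.932·0.9757 / (0.932·0.9757 + 0.062·0.0243) = 0.90937/0.91088 = 0.9983.

Posterior P(H) ≈ 0.9983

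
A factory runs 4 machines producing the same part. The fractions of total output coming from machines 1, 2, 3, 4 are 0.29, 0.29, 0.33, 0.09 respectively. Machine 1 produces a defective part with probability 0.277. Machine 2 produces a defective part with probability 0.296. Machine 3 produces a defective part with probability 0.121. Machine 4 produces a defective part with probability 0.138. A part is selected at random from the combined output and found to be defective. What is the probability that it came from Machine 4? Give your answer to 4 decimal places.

Tabulate prior·likelihood by source: [1] prior 0.29, lik 0.277, product 0.08033; [2] prior 0.29, lik 0.296, product 0.08584; [3] prior 0.33, lik 0.121, product 0.03993; [4] prior 0.09, lik 0.138, product 0.01242.
Normalizing constant = 0.21852; the posterior for Machine 4 is its product over the sum, 0.01242/0.21852 = 0.0568.

Posterior probability ≈ 0.0568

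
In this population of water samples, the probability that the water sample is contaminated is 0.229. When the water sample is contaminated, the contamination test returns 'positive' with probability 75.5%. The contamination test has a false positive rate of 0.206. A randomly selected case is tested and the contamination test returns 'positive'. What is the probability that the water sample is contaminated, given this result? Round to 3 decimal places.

Write H for 'the water sample is contaminated'. Prior odds H:¬H = 0.229/0.771 = 0.29702. For the 'positive' outcome, the likelihood ratio is 0.755/0.206 = 3.6650.
Posterior odds = 0.29702 × 3.6650 = 1.0886, so P(H|E) = 1.0886/(1+1.0886) = 0.521.

P(H | E) ≈ 0.521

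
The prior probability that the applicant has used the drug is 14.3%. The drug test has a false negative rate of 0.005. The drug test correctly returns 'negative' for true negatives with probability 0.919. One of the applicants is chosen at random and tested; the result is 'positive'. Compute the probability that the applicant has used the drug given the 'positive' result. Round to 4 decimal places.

P(H | E) ≈ 0.6721

Write H for 'the applicant has used the drug'. Prior odds H:¬H = 0.143/0.857 = 0.16686. For the 'positive' outcome, the likelihood ratio is 0.995/0.081 = 12.284.
Posterior odds = 0.16686 × 12.284 = 2.0497, so P(H|E) = 2.0497/(1+2.0497) = 0.6721.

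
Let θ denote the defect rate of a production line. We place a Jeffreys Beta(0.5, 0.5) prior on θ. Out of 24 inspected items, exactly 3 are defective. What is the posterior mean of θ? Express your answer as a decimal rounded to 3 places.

Observing 3 successes and 21 failures updates Beta(0.5, 0.5) by adding the success and failure counts to the two shape parameters: α = 0.5+3 = 3.5, β = 0.5+21 = 21.5.
E[θ | data] = 3.5/(3.5+21.5) = 0.140.

Posterior mean ≈ 0.140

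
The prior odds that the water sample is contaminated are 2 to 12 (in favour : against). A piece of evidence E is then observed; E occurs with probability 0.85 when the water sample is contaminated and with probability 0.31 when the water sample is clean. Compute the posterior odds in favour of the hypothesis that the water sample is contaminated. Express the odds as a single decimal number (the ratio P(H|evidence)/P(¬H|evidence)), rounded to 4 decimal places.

Prior odds = 2/12 = 0.16667.
Likelihood ratio for E = 0.85/0.31 = 2.7419.
Posterior odds = prior odds × LR = 0.45699.

Posterior odds ≈ 0.4570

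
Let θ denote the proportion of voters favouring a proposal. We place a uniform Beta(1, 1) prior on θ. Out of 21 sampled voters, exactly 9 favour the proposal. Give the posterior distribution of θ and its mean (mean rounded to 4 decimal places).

Posterior: Beta(10, 13); mean ≈ 0.4348

The binomial likelihood is conjugate to the Beta prior: with 9 successes and 12 failures, the posterior is Beta(1+9, 1+12) = Beta(10, 13).
Posterior mean = α/(α+β) = 10/23 = 0.4348.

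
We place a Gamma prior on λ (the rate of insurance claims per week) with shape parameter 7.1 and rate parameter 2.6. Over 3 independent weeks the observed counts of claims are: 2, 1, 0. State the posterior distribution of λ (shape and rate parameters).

Posterior: Gamma(shape=10.1, rate=5.6)

The Poisson likelihood adds the total count to the shape and the number of exposure periods to the rate. Here ∑xᵢ = 3 and n = 3, so shape 7.1→10.1 and rate 2.6→5.6.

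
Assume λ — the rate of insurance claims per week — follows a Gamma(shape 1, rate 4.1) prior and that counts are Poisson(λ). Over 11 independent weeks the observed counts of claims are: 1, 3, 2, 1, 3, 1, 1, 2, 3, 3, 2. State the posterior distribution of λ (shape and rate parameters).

Posterior: Gamma(shape=23, rate=15.1)

Total count ∑xᵢ = 22 over n = 11 weeks.
Gamma is conjugate to the Poisson likelihood: posterior is Gamma(shape = 1+22 = 23, rate = 4.1+11 = 15.1).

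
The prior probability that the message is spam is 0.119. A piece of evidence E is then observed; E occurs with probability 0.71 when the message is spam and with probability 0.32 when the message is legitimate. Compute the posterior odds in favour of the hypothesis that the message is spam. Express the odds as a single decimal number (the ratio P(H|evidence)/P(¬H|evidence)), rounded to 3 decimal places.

Prior odds = 0.119/(1−0.119) = 0.13507. In log-odds, ln(0.13507) = -2.0019.
Add log likelihood ratio: ln(2.2188) = 0.79694.
Posterior log-odds = -1.2050, so posterior odds = exp(-1.2050) = 0.29969.

Posterior odds ≈ 0.300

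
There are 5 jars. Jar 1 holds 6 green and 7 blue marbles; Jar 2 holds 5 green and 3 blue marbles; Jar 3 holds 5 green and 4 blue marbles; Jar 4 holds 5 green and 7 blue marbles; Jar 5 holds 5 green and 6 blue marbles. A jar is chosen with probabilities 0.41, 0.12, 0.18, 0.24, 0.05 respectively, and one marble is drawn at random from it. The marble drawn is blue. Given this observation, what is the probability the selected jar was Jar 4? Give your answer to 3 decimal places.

Posterior probability ≈ 0.273

P(blue|Jar 1) = 0.5385; P(blue|Jar 2) = 0.375; P(blue|Jar 3) = 0.4444; P(blue|Jar 4) = 0.5833; P(blue|Jar 5) = 0.5455.
Prior × likelihood for each source: 0.41·0.5385=0.2208, 0.12·0.375=0.04500, 0.18·0.4444=0.08000, 0.24·0.5833=0.1400, 0.05·0.5455=0.02727. Summing gives P(blue) = 0.51304.
P(Jar 4 | blue) = 0.1400 / 0.51304 = 0.273.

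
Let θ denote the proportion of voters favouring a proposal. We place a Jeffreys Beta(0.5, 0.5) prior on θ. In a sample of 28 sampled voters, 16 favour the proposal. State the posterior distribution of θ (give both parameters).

Observing 16 successes and 12 failures updates Beta(0.5, 0.5) by adding the success and failure counts to the two shape parameters: α = 0.5+16 = 16.5, β = 0.5+12 = 12.5.

Posterior: Beta(16.5, 12.5)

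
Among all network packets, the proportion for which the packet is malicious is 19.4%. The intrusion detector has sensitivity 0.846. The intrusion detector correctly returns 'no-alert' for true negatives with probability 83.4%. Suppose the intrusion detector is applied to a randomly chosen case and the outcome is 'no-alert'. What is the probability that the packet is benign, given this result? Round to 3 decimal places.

P(¬H | E) ≈ 0.957

Let H be the event that the packet is malicious. P(H) = 0.194, so P(¬H) = 0.806. With E the 'no-alert' result, P(E|H) = 0.154 and P(E|¬H) = 0.834.
P(E) = 0.154·0.194 + 0.834·0.806 = 0.029876 + 0.67220 = 0.70208.
By Bayes' theorem, P(H|E) = 0.029876 / 0.70208 = 0.043. Hence P(¬H|E) = 1 − 0.043 = 0.957.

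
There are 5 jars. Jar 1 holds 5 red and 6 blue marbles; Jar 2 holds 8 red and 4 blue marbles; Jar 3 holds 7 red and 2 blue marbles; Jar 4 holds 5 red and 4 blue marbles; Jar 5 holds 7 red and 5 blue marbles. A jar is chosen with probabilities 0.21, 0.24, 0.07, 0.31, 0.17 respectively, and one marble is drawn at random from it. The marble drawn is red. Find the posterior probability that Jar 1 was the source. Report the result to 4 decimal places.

Posterior probability ≈ 0.1642

Tabulate prior·likelihood by source: [1] prior 0.21, lik 0.4545, product 0.09545; [2] prior 0.24, lik 0.6667, product 0.1600; [3] prior 0.07, lik 0.7778, product 0.05444; [4] prior 0.31, lik 0.5556, product 0.1722; [5] prior 0.17, lik 0.5833, product 0.09917.
Normalizing constant = 0.58129; the posterior for Jar 1 is its product over the sum, 0.09545/0.58129 = 0.1642.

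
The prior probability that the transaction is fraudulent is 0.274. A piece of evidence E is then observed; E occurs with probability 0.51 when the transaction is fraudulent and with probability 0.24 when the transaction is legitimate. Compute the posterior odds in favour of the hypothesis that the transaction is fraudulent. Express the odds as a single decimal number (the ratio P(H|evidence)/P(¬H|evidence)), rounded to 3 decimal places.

Prior odds = 0.274/(1−0.274) = 0.37741. In log-odds, ln(0.37741) = -0.97442.
Add log likelihood ratio: ln(2.1250) = 0.75377.
Posterior log-odds = -0.22065, so posterior odds = exp(-0.22065) = 0.80200.

Posterior odds ≈ 0.802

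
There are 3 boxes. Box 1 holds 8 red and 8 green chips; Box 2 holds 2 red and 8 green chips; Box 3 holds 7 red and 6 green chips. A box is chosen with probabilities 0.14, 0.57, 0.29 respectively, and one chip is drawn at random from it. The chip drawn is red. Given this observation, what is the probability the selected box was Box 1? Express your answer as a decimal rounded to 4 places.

Tabulate prior·likelihood by source: [1] prior 0.14, lik 0.5, product 0.07000; [2] prior 0.57, lik 0.2, product 0.1140; [3] prior 0.29, lik 0.5385, product 0.1562.
Normalizing constant = 0.34015; the posterior for Box 1 is its product over the sum, 0.07000/0.34015 = 0.2058.

Posterior probability ≈ 0.2058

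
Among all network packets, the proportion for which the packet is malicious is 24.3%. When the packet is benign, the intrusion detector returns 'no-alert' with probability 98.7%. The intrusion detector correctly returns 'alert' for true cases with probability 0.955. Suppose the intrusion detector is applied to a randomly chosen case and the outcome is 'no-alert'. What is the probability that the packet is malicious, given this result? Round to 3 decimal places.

Let H be the event that the packet is malicious. P(H) = 0.243, so P(¬H) = 0.757. With E the 'no-alert' result, P(E|H) = 0.045 and P(E|¬H) = 0.987.
P(E) = 0.045·0.243 + 0.987·0.757 = 0.010935 + 0.74716 = 0.75809.
By Bayes' theorem, P(H|E) = 0.010935 / 0.75809 = 0.014.

P(H | E) ≈ 0.014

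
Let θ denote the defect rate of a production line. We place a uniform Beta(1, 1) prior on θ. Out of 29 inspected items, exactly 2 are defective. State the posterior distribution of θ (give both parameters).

Observing 2 successes and 27 failures updates Beta(1, 1) by adding the success and failure counts to the two shape parameters: α = 1+2 = 3, β = 1+27 = 28.

Posterior: Beta(3, 28)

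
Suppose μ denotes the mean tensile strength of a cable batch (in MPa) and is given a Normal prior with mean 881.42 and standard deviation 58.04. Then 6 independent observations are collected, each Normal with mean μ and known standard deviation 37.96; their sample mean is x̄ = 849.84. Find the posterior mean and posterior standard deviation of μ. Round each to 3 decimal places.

With known σ, the Normal prior is conjugate. Weight on the data is w = (n/σ²)/(n/σ² + 1/τ₀²) = 0.00416389/(0.00416389+0.00029686) = 0.93345.
Posterior mean = w·x̄ + (1−w)·μ₀ = 0.93345·849.84 + 0.066548·881.42 = 851.942. Posterior variance = 1/(0.00416389+0.00029686) = 224.178, so SD = 14.973.

Posterior mean ≈ 851.942; posterior SD ≈ 14.973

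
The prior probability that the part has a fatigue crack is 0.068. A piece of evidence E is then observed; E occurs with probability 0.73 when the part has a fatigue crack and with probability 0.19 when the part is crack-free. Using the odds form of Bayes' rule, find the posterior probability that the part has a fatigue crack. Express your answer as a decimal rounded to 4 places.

Prior odds = 0.068/(1−0.068) = 0.072961. In log-odds, ln(0.072961) = -2.6178.
Add log likelihood ratio: ln(3.8421) = 1.3460.
Posterior log-odds = -1.2718, so posterior odds = exp(-1.2718) = 0.28033. Converting, P(H|E) = 0.28033/1.2803 = 0.2189.

Posterior probability ≈ 0.2189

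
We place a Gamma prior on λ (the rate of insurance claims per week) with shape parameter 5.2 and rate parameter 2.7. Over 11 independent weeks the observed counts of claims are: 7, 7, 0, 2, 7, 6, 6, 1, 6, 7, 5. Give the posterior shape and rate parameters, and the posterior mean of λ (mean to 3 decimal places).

Posterior: Gamma(shape=59.2, rate=13.7); mean ≈ 4.321

Total count ∑xᵢ = 54 over n = 11 weeks.
Gamma is conjugate to the Poisson likelihood: posterior is Gamma(shape = 5.2+54 = 59.2, rate = 2.7+11 = 13.7).
E[λ | data] = 59.2/13.7 = 4.321.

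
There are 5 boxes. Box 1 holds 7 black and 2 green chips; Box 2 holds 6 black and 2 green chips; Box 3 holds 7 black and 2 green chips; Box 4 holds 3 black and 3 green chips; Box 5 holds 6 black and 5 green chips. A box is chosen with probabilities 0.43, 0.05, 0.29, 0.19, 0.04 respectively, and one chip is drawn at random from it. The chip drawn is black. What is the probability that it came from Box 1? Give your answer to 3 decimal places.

Posterior probability ≈ 0.468

P(black|Box 1) = 0.7778; P(black|Box 2) = 0.75; P(black|Box 3) = 0.7778; P(black|Box 4) = 0.5; P(black|Box 5) = 0.5455.
Prior × likelihood for each source: 0.43·0.7778=0.3344, 0.05·0.75=0.03750, 0.29·0.7778=0.2256, 0.19·0.5=0.09500, 0.04·0.5455=0.02182. Summing gives P(black) = 0.71432.
P(Box 1 | black) = 0.3344 / 0.71432 = 0.468.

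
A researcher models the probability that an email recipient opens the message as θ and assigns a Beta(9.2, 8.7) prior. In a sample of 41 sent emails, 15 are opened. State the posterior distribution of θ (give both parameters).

Observing 15 successes and 26 failures updates Beta(9.2, 8.7) by adding the success and failure counts to the two shape parameters: α = 9.2+15 = 24.2, β = 8.7+26 = 34.7.

Posterior: Beta(24.2, 34.7)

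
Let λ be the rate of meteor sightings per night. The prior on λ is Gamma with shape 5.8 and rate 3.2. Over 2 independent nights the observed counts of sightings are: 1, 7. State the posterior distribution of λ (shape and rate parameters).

The Poisson likelihood adds the total count to the shape and the number of exposure periods to the rate. Here ∑xᵢ = 8 and n = 2, so shape 5.8→13.8 and rate 3.2→5.2.

Posterior: Gamma(shape=13.8, rate=5.2)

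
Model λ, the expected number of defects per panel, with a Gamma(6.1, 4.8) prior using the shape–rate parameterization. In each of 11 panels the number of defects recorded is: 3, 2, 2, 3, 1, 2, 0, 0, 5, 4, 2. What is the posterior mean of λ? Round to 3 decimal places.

The Poisson likelihood adds the total count to the shape and the number of exposure periods to the rate. Here ∑xᵢ = 24 and n = 11, so shape 6.1→30.1 and rate 4.8→15.8.
Posterior mean = shape/rate = 30.1/15.8 = 1.905.

Posterior mean ≈ 1.905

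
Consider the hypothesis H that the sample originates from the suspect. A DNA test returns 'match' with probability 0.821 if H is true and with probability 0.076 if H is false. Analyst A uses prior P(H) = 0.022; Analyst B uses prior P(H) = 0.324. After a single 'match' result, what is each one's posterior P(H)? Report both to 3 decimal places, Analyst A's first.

P('+'|H) = 0.821, P('+'|¬H) = 0.076.
Analyst A: numerator 0.821·0.022 = 0.018062; evidence = 0.018062+0.076·0.978 = 0.092390; posterior = 0.195.
Analyst B: numerator 0.821·0.324 = 0.26600; evidence = 0.26600+0.076·0.676 = 0.31738; posterior = 0.838.

Analyst A: 0.195; Analyst B: 0.838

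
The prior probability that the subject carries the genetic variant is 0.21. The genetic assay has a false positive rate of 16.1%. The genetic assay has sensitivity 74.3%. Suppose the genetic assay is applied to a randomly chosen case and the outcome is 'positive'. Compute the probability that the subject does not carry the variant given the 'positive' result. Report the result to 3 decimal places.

Let H be the event that the subject carries the genetic variant. P(H) = 0.21, so P(¬H) = 0.79. With E the 'positive' result, P(E|H) = 0.743 and P(E|¬H) = 0.161.
P(E) = 0.743·0.21 + 0.161·0.79 = 0.15603 + 0.12719 = 0.28322.
By Bayes' theorem, P(H|E) = 0.15603 / 0.28322 = 0.551. Hence P(¬H|E) = 1 − 0.551 = 0.449.

P(¬H | E) ≈ 0.449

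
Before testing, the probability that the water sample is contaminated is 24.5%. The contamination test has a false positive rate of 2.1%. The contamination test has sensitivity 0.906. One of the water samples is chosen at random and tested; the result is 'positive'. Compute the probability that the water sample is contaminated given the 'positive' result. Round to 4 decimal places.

P(H | E) ≈ 0.9333

Write H for 'the water sample is contaminated'. Prior odds H:¬H = 0.245/0.755 = 0.32450. For the 'positive' outcome, the likelihood ratio is 0.906/0.021 = 43.143.
Posterior odds = 0.32450 × 43.143 = 14.000, so P(H|E) = 14.000/(1+14.000) = 0.9333.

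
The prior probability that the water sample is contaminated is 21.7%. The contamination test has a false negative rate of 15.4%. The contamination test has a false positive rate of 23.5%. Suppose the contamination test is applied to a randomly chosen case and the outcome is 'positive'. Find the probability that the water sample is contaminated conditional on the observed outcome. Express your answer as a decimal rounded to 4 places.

P(H | E) ≈ 0.4994

Write H for 'the water sample is contaminated'. Prior odds H:¬H = 0.217/0.783 = 0.27714. For the 'positive' outcome, the likelihood ratio is 0.846/0.235 = 3.6000.
Posterior odds = 0.27714 × 3.6000 = 0.99770, so P(H|E) = 0.99770/(1+0.99770) = 0.4994.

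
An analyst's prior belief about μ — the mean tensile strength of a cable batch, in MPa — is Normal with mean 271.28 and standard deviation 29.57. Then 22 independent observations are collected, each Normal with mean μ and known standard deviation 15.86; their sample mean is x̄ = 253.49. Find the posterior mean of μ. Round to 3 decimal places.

Posterior mean ≈ 253.720

Prior precision 1/τ₀² = 1/29.57² = 0.00114366; data precision n/σ² = 22/15.86² = 0.0874614.
Posterior precision = 0.00114366 + 0.0874614 = 0.0886050.
Posterior mean = (0.00114366·271.28 + 0.0874614·253.49) / 0.0886050 = 253.720.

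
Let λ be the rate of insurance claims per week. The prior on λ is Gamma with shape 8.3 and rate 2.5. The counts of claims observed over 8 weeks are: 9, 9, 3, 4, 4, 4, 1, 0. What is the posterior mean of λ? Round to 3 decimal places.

The Poisson likelihood adds the total count to the shape and the number of exposure periods to the rate. Here ∑xᵢ = 34 and n = 8, so shape 8.3→42.3 and rate 2.5→10.5.
E[λ | data] = 42.3/10.5 = 4.029.

Posterior mean ≈ 4.029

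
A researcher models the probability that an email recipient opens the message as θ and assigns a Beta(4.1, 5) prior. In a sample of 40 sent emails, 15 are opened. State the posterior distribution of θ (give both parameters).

The binomial likelihood is conjugate to the Beta prior: with 15 successes and 25 failures, the posterior is Beta(4.1+15, 5+25) = Beta(19.1, 30).

Posterior: Beta(19.1, 30)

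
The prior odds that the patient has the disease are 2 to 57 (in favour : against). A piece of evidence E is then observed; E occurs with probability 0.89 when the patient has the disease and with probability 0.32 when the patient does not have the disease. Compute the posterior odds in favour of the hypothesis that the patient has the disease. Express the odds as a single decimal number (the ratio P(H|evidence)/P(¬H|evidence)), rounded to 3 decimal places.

Posterior odds ≈ 0.098

Prior odds = 2/57 = 0.035088. In log-odds, ln(0.035088) = -3.3499.
Add log likelihood ratio: ln(2.7812) = 1.0229.
Posterior log-odds = -2.3270, so posterior odds = exp(-2.3270) = 0.097588.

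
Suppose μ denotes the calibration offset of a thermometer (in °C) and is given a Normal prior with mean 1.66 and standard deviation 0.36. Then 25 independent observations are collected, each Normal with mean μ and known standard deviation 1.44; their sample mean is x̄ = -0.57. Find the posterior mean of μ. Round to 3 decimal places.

Posterior mean ≈ 0.300

With known σ, the Normal prior is conjugate. Weight on the data is w = (n/σ²)/(n/σ² + 1/τ₀²) = 12.0563/(12.0563+7.71605) = 0.60976.
Posterior mean = w·x̄ + (1−w)·μ₀ = 0.60976·-0.57 + 0.39024·1.66 = 0.300.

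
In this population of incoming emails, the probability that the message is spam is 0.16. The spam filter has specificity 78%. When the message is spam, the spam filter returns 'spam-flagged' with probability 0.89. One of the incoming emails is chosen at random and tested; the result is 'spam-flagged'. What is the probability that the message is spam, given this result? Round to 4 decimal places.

P(H | E) ≈ 0.4352

Let H be the event that the message is spam. P(H) = 0.16, so P(¬H) = 0.84. With E the 'spam-flagged' result, P(E|H) = 0.89 and P(E|¬H) = 0.22.
P(E) = 0.89·0.16 + 0.22·0.84 = 0.14240 + 0.18480 = 0.32720.
By Bayes' theorem, P(H|E) = 0.14240 / 0.32720 = 0.4352.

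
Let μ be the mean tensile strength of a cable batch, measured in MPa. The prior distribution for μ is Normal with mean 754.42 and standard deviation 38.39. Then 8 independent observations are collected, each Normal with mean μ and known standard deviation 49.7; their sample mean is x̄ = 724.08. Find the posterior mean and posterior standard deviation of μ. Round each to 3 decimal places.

Posterior mean ≈ 729.335; posterior SD ≈ 15.977

With known σ, the Normal prior is conjugate. Weight on the data is w = (n/σ²)/(n/σ² + 1/τ₀²) = 0.00323875/(0.00323875+0.00067852) = 0.82679.
Posterior mean = w·x̄ + (1−w)·μ₀ = 0.82679·724.08 + 0.17321·754.42 = 729.335. Posterior variance = 1/(0.00323875+0.00067852) = 255.280, so SD = 15.977.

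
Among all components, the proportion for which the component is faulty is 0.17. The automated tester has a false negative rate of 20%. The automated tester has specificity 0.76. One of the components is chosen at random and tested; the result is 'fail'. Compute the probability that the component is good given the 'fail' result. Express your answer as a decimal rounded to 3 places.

P(¬H | E) ≈ 0.594

Write H for 'the component is faulty'. Prior odds H:¬H = 0.17/0.83 = 0.20482. For the 'fail' outcome, the likelihood ratio is 0.8/0.24 = 3.3333.
Posterior odds = 0.20482 × 3.3333 = 0.68273, so P(H|E) = 0.68273/(1+0.68273) = 0.406. Then P(¬H|E) = 1 − 0.406 = 0.594.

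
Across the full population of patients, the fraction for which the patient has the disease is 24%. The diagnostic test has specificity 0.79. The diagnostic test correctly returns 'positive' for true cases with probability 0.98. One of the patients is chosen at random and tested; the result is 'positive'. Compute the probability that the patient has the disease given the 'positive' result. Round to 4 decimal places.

Let H be the event that the patient has the disease. P(H) = 0.24, so P(¬H) = 0.76. With E the 'positive' result, P(E|H) = 0.98 and P(E|¬H) = 0.21.
P(E) = 0.98·0.24 + 0.21·0.76 = 0.23520 + 0.15960 = 0.39480.
By Bayes' theorem, P(H|E) = 0.23520 / 0.39480 = 0.5957.

P(H | E) ≈ 0.5957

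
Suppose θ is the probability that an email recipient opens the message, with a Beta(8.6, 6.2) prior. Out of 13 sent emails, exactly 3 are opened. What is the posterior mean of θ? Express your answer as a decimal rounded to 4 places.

Posterior mean ≈ 0.4173

The binomial likelihood is conjugate to the Beta prior: with 3 successes and 10 failures, the posterior is Beta(8.6+3, 6.2+10) = Beta(11.6, 16.2).
Posterior mean = α/(α+β) = 11.6/27.8 = 0.4173.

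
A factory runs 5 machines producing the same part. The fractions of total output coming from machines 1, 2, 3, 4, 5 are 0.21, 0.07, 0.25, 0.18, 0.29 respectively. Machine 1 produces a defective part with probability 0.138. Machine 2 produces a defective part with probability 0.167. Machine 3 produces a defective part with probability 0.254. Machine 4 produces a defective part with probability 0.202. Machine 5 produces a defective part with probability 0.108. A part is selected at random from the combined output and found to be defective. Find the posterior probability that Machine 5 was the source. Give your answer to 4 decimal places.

Posterior probability ≈ 0.1823

Tabulate prior·likelihood by source: [1] prior 0.21, lik 0.138, product 0.02898; [2] prior 0.07, lik 0.167, product 0.01169; [3] prior 0.25, lik 0.254, product 0.06350; [4] prior 0.18, lik 0.202, product 0.03636; [5] prior 0.29, lik 0.108, product 0.03132.
Normalizing constant = 0.17185; the posterior for Machine 5 is its product over the sum, 0.03132/0.17185 = 0.1823.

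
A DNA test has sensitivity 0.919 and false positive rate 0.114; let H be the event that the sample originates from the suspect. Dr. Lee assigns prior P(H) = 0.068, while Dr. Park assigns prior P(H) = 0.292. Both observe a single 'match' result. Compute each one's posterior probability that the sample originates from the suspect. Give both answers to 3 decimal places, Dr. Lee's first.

Dr. Lee: 0.370; Dr. Park: 0.769

P('+'|H) = 0.919, P('+'|¬H) = 0.114.
Dr. Lee: numerator 0.919·0.068 = 0.062492; evidence = 0.062492+0.114·0.932 = 0.16874; posterior = 0.370.
Dr. Park: numerator 0.919·0.292 = 0.26835; evidence = 0.26835+0.114·0.708 = 0.34906; posterior = 0.769.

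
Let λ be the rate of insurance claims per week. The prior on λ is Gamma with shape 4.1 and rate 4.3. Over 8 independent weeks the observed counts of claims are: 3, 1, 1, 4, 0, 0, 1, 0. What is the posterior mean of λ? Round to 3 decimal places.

Total count ∑xᵢ = 10 over n = 8 weeks.
Gamma is conjugate to the Poisson likelihood: posterior is Gamma(shape = 4.1+10 = 14.1, rate = 4.3+8 = 12.3).
Posterior mean = shape/rate = 14.1/12.3 = 1.146.

Posterior mean ≈ 1.146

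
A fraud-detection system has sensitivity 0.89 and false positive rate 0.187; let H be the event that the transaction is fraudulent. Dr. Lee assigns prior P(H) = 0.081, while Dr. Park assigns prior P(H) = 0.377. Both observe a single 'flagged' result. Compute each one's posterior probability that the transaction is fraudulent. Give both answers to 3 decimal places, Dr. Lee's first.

Dr. Lee: 0.296; Dr. Park: 0.742

P('+'|H) = 0.89, P('+'|¬H) = 0.187.
Dr. Lee: numerator 0.89·0.081 = 0.072090; evidence = 0.072090+0.187·0.919 = 0.24394; posterior = 0.296.
Dr. Park: numerator 0.89·0.377 = 0.33553; evidence = 0.33553+0.187·0.623 = 0.45203; posterior = 0.742.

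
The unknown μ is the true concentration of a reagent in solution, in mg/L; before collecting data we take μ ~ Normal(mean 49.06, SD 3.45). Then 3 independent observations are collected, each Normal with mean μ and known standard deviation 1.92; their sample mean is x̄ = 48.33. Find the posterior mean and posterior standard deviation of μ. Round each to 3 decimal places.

With known σ, the Normal prior is conjugate. Weight on the data is w = (n/σ²)/(n/σ² + 1/τ₀²) = 0.813802/(0.813802+0.0840160) = 0.90642.
Posterior mean = w·x̄ + (1−w)·μ₀ = 0.90642·48.33 + 0.093578·49.06 = 48.398. Posterior variance = 1/(0.813802+0.0840160) = 1.11381, so SD = 1.055.

Posterior mean ≈ 48.398; posterior SD ≈ 1.055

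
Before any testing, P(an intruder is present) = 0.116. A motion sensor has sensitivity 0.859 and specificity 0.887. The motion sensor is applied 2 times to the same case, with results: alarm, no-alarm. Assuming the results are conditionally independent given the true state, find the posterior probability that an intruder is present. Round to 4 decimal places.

With H the event that an intruder is present, the joint likelihood of the observed sequence is P(data|H) = 0.859·0.141 = 0.12112 and P(data|¬H) = 0.113·0.887 = 0.10023.
Bayes: P(H|data) = 0.116·0.12112 / (0.116·0.12112 + 0.884·0.10023) = 0.014050/0.10265 = 0.1369.

Posterior P(H) ≈ 0.1369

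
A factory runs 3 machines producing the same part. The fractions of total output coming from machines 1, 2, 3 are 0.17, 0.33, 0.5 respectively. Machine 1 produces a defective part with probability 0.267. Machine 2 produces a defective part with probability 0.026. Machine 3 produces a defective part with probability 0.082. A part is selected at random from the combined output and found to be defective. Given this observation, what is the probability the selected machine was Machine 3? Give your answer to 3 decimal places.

Tabulate prior·likelihood by source: [1] prior 0.17, lik 0.267, product 0.04539; [2] prior 0.33, lik 0.026, product 0.008580; [3] prior 0.5, lik 0.082, product 0.04100.
Normalizing constant = 0.094970; the posterior for Machine 3 is its product over the sum, 0.04100/0.094970 = 0.432.

Posterior probability ≈ 0.432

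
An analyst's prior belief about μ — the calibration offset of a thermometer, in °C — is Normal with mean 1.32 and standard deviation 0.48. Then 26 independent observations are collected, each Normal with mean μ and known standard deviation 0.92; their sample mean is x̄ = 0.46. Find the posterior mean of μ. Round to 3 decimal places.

Posterior mean ≈ 0.566

Prior precision 1/τ₀² = 1/0.48² = 4.34028; data precision n/σ² = 26/0.92² = 30.7183.
Posterior precision = 4.34028 + 30.7183 = 35.0586.
Posterior mean = (4.34028·1.32 + 30.7183·0.46) / 35.0586 = 0.566.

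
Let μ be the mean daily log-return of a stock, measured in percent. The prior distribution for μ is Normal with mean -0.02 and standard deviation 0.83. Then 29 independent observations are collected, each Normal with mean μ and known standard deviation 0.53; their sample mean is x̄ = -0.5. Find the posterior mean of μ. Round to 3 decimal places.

Prior precision 1/τ₀² = 1/0.83² = 1.45159; data precision n/σ² = 29/0.53² = 103.240.
Posterior precision = 1.45159 + 103.240 = 104.691.
Posterior mean = (1.45159·-0.02 + 103.240·-0.5) / 104.691 = -0.493.

Posterior mean ≈ -0.493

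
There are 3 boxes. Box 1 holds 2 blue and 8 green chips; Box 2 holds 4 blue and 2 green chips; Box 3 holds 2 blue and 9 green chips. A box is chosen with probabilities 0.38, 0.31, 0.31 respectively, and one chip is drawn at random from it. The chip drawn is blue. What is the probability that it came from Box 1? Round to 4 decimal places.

P(blue|Box 1) = 0.2; P(blue|Box 2) = 0.6667; P(blue|Box 3) = 0.1818.
Prior × likelihood for each source: 0.38·0.2=0.07600, 0.31·0.6667=0.2067, 0.31·0.1818=0.05636. Summing gives P(blue) = 0.33903.
P(Box 1 | blue) = 0.07600 / 0.33903 = 0.2242.

Posterior probability ≈ 0.2242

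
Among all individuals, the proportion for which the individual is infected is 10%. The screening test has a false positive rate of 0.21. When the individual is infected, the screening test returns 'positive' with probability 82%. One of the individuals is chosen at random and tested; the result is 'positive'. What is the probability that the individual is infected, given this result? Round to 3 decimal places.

P(H | E) ≈ 0.303

Let H be the event that the individual is infected. P(H) = 0.1, so P(¬H) = 0.9. With E the 'positive' result, P(E|H) = 0.82 and P(E|¬H) = 0.21.
P(E) = 0.82·0.1 + 0.21·0.9 = 0.082000 + 0.18900 = 0.27100.
By Bayes' theorem, P(H|E) = 0.082000 / 0.27100 = 0.303.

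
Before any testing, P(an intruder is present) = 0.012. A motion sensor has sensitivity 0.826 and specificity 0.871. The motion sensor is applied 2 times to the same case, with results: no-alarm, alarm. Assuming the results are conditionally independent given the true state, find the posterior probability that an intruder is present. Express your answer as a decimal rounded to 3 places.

Let H be the event that an intruder is present; start with P(H) = 0.012. P('alarm'|H) = 0.826, P('alarm'|¬H) = 0.129.
Update on result 1 ('no-alarm'): P(H) ← 0.174·0.0120 / (0.174·0.0120 + 0.871·0.9880) = 0.0020880/0.86264 = 0.0024.
Update on result 2 ('alarm'): P(H) ← 0.826·0.0024 / (0.826·0.0024 + 0.129·0.9976) = 0.0019993/0.13069 = 0.0153.

Posterior P(H) ≈ 0.015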